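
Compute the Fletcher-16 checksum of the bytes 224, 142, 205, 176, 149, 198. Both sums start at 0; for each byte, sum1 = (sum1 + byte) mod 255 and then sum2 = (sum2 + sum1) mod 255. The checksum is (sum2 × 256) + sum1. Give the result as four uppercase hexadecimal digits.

494A

Running sums (mod 255):
  after byte 0 (224): sum1=224, sum2=224
  after byte 1 (142): sum1=111, sum2=80
  after byte 2 (205): sum1=61, sum2=141
  after byte 3 (176): sum1=237, sum2=123
  after byte 4 (149): sum1=131, sum2=254
  after byte 5 (198): sum1=74, sum2=73
Checksum = sum2·256 + sum1 = 73·256 + 74 = 18762 = 0x494A.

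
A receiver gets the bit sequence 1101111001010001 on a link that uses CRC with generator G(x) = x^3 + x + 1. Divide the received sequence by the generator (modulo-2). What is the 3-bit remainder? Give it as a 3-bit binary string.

Modulo-2 division of 1101111001010001 by 1011:
  pos 0: 1101 XOR 1011 = 0110
  pos 1: 1101 XOR 1011 = 0110
  pos 2: 1101 XOR 1011 = 0110
  pos 3: 1101 XOR 1011 = 0110
  pos 4: 1100 XOR 1011 = 0111
  pos 5: 1110 XOR 1011 = 0101
  pos 6: 1011 XOR 1011 = 0000
  pos 11: 1000 XOR 1011 = 0011
Remainder = 111 (nonzero — an error is detected).

111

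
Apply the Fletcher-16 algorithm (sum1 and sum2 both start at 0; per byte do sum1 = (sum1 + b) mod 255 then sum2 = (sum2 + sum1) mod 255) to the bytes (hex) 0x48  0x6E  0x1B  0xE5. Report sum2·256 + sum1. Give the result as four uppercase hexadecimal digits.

Running sums (mod 255):
  after byte 0 (0x48): sum1=72, sum2=72
  after byte 1 (0x6E): sum1=182, sum2=254
  after byte 2 (0x1B): sum1=209, sum2=208
  after byte 3 (0xE5): sum1=183, sum2=136
Checksum = sum2·256 + sum1 = 136·256 + 183 = 34999 = 0x88B7.

88B7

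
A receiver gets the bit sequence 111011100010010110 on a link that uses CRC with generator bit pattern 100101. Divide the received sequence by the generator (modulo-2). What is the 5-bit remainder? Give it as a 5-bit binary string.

Modulo-2 division of 111011100010010110 by 100101:
  pos 0: 111011 XOR 100101 = 011110
  pos 1: 111101 XOR 100101 = 011000
  pos 2: 110000 XOR 100101 = 010101
  pos 3: 101010 XOR 100101 = 001111
  pos 5: 111101 XOR 100101 = 011000
  pos 6: 110000 XOR 100101 = 010101
  pos 7: 101010 XOR 100101 = 001111
  pos 9: 111110 XOR 100101 = 011011
  pos 10: 110111 XOR 100101 = 010010
  pos 11: 100101 XOR 100101 = 000000
Remainder = 00000 (zero — the frame passes the CRC check).

00000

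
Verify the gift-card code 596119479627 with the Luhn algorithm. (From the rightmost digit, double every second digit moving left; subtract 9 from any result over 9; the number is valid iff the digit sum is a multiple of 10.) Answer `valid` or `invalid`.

invalid

From the right, keep odd positions and double even positions (subtract 9 from any doubled value over 9):
  doubled (positions 2,4,...): 4 9 8 2 3 1 → sum 27
  kept (positions 1,3,...): 7 6 7 9 1 9 → sum 39
Total = 66.
66 mod 10 = 6, so the number is invalid.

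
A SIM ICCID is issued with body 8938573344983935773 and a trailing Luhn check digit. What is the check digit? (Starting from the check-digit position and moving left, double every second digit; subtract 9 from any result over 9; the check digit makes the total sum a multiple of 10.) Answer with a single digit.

Partial digits right→left: 3 7 7 5 3 9 3 8 9 4 4 3 3 7 5 8 3 9 8
Double every second digit counting from the check-digit position (so the 1st, 3rd, 5th, ... of the partial from the right).
  doubled (with −9 where >9): 6 5 6 6 9 8 6 1 6 7 → sum 60
  kept as-is: 7 5 9 8 4 3 7 8 9 → sum 60
Total = 60 + 60 = 120.
Check digit = (10 − (120 mod 10)) mod 10 = 0.

0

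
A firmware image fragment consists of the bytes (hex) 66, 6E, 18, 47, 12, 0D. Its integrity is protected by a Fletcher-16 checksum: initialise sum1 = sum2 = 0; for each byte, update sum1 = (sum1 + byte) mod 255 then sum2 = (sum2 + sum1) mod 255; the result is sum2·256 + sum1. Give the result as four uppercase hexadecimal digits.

F553

Running sums (mod 255):
  after byte 0 (66): sum1=102, sum2=102
  after byte 1 (6E): sum1=212, sum2=59
  after byte 2 (18): sum1=236, sum2=40
  after byte 3 (47): sum1=52, sum2=92
  after byte 4 (12): sum1=70, sum2=162
  after byte 5 (0D): sum1=83, sum2=245
Checksum = sum2·256 + sum1 = 245·256 + 83 = 62803 = 0xF553.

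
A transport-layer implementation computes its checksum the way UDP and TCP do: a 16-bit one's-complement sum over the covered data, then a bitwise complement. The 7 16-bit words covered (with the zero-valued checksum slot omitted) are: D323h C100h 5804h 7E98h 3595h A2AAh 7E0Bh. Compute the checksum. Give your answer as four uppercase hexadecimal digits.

One's-complement addition (fold any carry out of bit 15 back into bit 0):
  0xD323 + 0xC100 = 0x19423 → wrap carry → 0x9424
  0x9424 + 0x5804 = 0x0EC28
  0xEC28 + 0x7E98 = 0x16AC0 → wrap carry → 0x6AC1
  0x6AC1 + 0x3595 = 0x0A056
  0xA056 + 0xA2AA = 0x14300 → wrap carry → 0x4301
  0x4301 + 0x7E0B = 0x0C10C
One's-complement sum = 0xC10C.
Checksum = ~0xC10C & 0xFFFF = 0x3EF3.

3EF3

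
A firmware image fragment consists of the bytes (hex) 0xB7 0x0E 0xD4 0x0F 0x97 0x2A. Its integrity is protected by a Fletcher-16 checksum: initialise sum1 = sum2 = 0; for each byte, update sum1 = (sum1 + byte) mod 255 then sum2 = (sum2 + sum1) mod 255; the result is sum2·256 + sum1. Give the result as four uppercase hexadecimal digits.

Running sums (mod 255):
  after byte 0 (0xB7): sum1=183, sum2=183
  after byte 1 (0x0E): sum1=197, sum2=125
  after byte 2 (0xD4): sum1=154, sum2=24
  after byte 3 (0x0F): sum1=169, sum2=193
  after byte 4 (0x97): sum1=65, sum2=3
  after byte 5 (0x2A): sum1=107, sum2=110
Checksum = sum2·256 + sum1 = 110·256 + 107 = 28267 = 0x6E6B.

6E6B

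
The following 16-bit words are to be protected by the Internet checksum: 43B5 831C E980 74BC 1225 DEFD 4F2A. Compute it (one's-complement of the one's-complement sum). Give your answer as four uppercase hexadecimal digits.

9AA3

One's-complement addition (fold any carry out of bit 15 back into bit 0):
  0x43B5 + 0x831C = 0x0C6D1
  0xC6D1 + 0xE980 = 0x1B051 → wrap carry → 0xB052
  0xB052 + 0x74BC = 0x1250E → wrap carry → 0x250F
  0x250F + 0x1225 = 0x03734
  0x3734 + 0xDEFD = 0x11631 → wrap carry → 0x1632
  0x1632 + 0x4F2A = 0x0655C
One's-complement sum = 0x655C.
Checksum = ~0x655C & 0xFFFF = 0x9AA3.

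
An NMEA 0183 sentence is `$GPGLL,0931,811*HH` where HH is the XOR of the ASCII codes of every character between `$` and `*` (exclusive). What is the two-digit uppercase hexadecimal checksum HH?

63

XOR the ASCII codes of the payload characters:
  'G' = 0x47 → acc = 0x47
  'P' = 0x50 → acc = 0x17
  'G' = 0x47 → acc = 0x50
  'L' = 0x4C → acc = 0x1C
  'L' = 0x4C → acc = 0x50
  ',' = 0x2C → acc = 0x7C
  '0' = 0x30 → acc = 0x4C
  '9' = 0x39 → acc = 0x75
  '3' = 0x33 → acc = 0x46
  '1' = 0x31 → acc = 0x77
  ',' = 0x2C → acc = 0x5B
  '8' = 0x38 → acc = 0x63
  '1' = 0x31 → acc = 0x52
  '1' = 0x31 → acc = 0x63
Checksum = 0x63.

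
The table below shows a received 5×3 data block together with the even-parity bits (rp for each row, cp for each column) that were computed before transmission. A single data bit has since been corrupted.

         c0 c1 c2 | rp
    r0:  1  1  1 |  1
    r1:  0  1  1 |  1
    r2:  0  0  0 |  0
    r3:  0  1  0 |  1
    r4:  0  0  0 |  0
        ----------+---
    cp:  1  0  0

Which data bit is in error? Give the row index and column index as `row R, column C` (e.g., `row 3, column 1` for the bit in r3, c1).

Recompute each row's even parity and compare to rp:
  r0: data parity 1, sent rp 1 → ok
  r1: data parity 0, sent rp 1 → mismatch
  r2: data parity 0, sent rp 0 → ok
  r3: data parity 1, sent rp 1 → ok
  r4: data parity 0, sent rp 0 → ok
Recompute each column's even parity and compare to cp:
  c0: data parity 1, sent cp 1 → ok
  c1: data parity 1, sent cp 0 → mismatch
  c2: data parity 0, sent cp 0 → ok
Exactly one row (r1) and one column (c1) fail → the flipped bit is at their intersection.

row 1, column 1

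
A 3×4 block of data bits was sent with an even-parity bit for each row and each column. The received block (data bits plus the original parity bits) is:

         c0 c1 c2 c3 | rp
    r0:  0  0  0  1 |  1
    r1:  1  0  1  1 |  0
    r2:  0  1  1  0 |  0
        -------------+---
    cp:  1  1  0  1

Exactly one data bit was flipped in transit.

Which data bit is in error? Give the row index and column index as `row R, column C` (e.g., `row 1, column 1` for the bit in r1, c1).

Recompute each row's even parity and compare to rp:
  r0: data parity 1, sent rp 1 → ok
  r1: data parity 1, sent rp 0 → mismatch
  r2: data parity 0, sent rp 0 → ok
Recompute each column's even parity and compare to cp:
  c0: data parity 1, sent cp 1 → ok
  c1: data parity 1, sent cp 1 → ok
  c2: data parity 0, sent cp 0 → ok
  c3: data parity 0, sent cp 1 → mismatch
Exactly one row (r1) and one column (c3) fail → the flipped bit is at their intersection.

row 1, column 3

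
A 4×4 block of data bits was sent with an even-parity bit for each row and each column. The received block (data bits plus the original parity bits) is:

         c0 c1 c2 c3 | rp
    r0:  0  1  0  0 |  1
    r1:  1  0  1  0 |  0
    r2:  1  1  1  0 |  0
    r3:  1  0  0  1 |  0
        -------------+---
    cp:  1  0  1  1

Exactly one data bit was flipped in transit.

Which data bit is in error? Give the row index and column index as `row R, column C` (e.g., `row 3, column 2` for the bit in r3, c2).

row 2, column 2

Recompute each row's even parity and compare to rp:
  r0: data parity 1, sent rp 1 → ok
  r1: data parity 0, sent rp 0 → ok
  r2: data parity 1, sent rp 0 → mismatch
  r3: data parity 0, sent rp 0 → ok
Recompute each column's even parity and compare to cp:
  c0: data parity 1, sent cp 1 → ok
  c1: data parity 0, sent cp 0 → ok
  c2: data parity 0, sent cp 1 → mismatch
  c3: data parity 1, sent cp 1 → ok
Exactly one row (r2) and one column (c2) fail → the flipped bit is at their intersection.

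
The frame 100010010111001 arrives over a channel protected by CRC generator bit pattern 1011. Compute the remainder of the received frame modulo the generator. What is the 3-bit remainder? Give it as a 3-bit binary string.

Modulo-2 division of 100010010111001 by 1011:
  pos 0: 1000 XOR 1011 = 0011
  pos 2: 1110 XOR 1011 = 0101
  pos 3: 1010 XOR 1011 = 0001
  pos 6: 1101 XOR 1011 = 0110
  pos 7: 1101 XOR 1011 = 0110
  pos 8: 1101 XOR 1011 = 0110
  pos 9: 1100 XOR 1011 = 0111
  pos 10: 1110 XOR 1011 = 0101
  pos 11: 1011 XOR 1011 = 0000
Remainder = 000 (zero — the frame passes the CRC check).

000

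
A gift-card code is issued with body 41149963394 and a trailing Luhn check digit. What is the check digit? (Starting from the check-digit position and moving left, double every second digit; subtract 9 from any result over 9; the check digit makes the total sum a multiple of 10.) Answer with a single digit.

8

Partial digits right→left: 4 9 3 3 6 9 9 4 1 1 4
Double every second digit counting from the check-digit position (so the 1st, 3rd, 5th, ... of the partial from the right).
  doubled (with −9 where >9): 8 6 3 9 2 8 → sum 36
  kept as-is: 9 3 9 4 1 → sum 26
Total = 36 + 26 = 62.
Check digit = (10 − (62 mod 10)) mod 10 = 8.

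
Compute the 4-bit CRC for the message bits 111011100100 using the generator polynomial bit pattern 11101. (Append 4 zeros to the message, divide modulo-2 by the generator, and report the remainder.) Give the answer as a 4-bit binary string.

Append 4 zeros: 1110111001000000. Divide by 11101 (XOR where the leading bit is 1):
  pos 0: 11101 XOR 11101 = 00000
  pos 5: 11001 XOR 11101 = 00100
  pos 7: 10000 XOR 11101 = 01101
  pos 8: 11010 XOR 11101 = 00111
  pos 10: 11100 XOR 11101 = 00001
Remainder (last 4 bits) = 0010. This is the CRC / FCS.

0010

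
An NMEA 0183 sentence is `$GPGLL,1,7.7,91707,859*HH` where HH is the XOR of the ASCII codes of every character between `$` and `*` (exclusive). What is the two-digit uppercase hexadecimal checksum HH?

43

XOR the ASCII codes of the payload characters:
  'G' = 0x47 → acc = 0x47
  'P' = 0x50 → acc = 0x17
  'G' = 0x47 → acc = 0x50
  'L' = 0x4C → acc = 0x1C
  'L' = 0x4C → acc = 0x50
  ',' = 0x2C → acc = 0x7C
  '1' = 0x31 → acc = 0x4D
  ',' = 0x2C → acc = 0x61
  '7' = 0x37 → acc = 0x56
  '.' = 0x2E → acc = 0x78
  '7' = 0x37 → acc = 0x4F
  ',' = 0x2C → acc = 0x63
  '9' = 0x39 → acc = 0x5A
  '1' = 0x31 → acc = 0x6B
  '7' = 0x37 → acc = 0x5C
  '0' = 0x30 → acc = 0x6C
  '7' = 0x37 → acc = 0x5B
  ',' = 0x2C → acc = 0x77
  '8' = 0x38 → acc = 0x4F
  '5' = 0x35 → acc = 0x7A
  '9' = 0x39 → acc = 0x43
Checksum = 0x43.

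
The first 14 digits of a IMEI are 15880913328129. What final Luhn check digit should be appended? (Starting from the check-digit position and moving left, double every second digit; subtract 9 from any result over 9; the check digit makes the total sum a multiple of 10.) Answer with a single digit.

Partial digits right→left: 9 2 1 8 2 3 3 1 9 0 8 8 5 1
Double every second digit counting from the check-digit position (so the 1st, 3rd, 5th, ... of the partial from the right).
  doubled (with −9 where >9): 9 2 4 6 9 7 1 → sum 38
  kept as-is: 2 8 3 1 0 8 1 → sum 23
Total = 38 + 23 = 61.
Check digit = (10 − (61 mod 10)) mod 10 = 9.

9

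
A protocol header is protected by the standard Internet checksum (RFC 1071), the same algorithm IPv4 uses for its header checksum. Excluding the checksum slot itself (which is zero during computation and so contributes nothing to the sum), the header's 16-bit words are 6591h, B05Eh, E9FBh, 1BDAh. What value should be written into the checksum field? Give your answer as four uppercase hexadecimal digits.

E439

One's-complement addition (fold any carry out of bit 15 back into bit 0):
  0x6591 + 0xB05E = 0x115EF → wrap carry → 0x15F0
  0x15F0 + 0xE9FB = 0x0FFEB
  0xFFEB + 0x1BDA = 0x11BC5 → wrap carry → 0x1BC6
One's-complement sum = 0x1BC6.
Checksum = ~0x1BC6 & 0xFFFF = 0xE439.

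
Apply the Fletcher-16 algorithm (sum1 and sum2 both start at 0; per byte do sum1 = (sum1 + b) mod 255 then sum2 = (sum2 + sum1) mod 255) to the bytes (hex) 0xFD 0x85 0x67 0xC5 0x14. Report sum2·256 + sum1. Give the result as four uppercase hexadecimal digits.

E1C4

Running sums (mod 255):
  after byte 0 (0xFD): sum1=253, sum2=253
  after byte 1 (0x85): sum1=131, sum2=129
  after byte 2 (0x67): sum1=234, sum2=108
  after byte 3 (0xC5): sum1=176, sum2=29
  after byte 4 (0x14): sum1=196, sum2=225
Checksum = sum2·256 + sum1 = 225·256 + 196 = 57796 = 0xE1C4.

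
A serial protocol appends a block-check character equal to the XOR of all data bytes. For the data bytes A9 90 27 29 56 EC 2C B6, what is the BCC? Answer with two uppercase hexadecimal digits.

XOR the bytes together:
  start with 0xA9
  0xA9 ⊕ 0x90 = 0x39
  0x39 ⊕ 0x27 = 0x1E
  0x1E ⊕ 0x29 = 0x37
  0x37 ⊕ 0x56 = 0x61
  0x61 ⊕ 0xEC = 0x8D
  0x8D ⊕ 0x2C = 0xA1
  0xA1 ⊕ 0xB6 = 0x17

17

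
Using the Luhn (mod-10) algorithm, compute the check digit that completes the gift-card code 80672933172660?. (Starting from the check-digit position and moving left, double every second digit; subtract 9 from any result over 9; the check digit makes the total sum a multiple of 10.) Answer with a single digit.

Partial digits right→left: 0 6 6 2 7 1 3 3 9 2 7 6 0 8
Double every second digit counting from the check-digit position (so the 1st, 3rd, 5th, ... of the partial from the right).
  doubled (with −9 where >9): 0 3 5 6 9 5 0 → sum 28
  kept as-is: 6 2 1 3 2 6 8 → sum 28
Total = 28 + 28 = 56.
Check digit = (10 − (56 mod 10)) mod 10 = 4.

4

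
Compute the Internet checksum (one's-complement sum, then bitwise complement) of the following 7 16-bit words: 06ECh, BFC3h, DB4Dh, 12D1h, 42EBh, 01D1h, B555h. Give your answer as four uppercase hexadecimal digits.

511F

One's-complement addition (fold any carry out of bit 15 back into bit 0):
  0x06EC + 0xBFC3 = 0x0C6AF
  0xC6AF + 0xDB4D = 0x1A1FC → wrap carry → 0xA1FD
  0xA1FD + 0x12D1 = 0x0B4CE
  0xB4CE + 0x42EB = 0x0F7B9
  0xF7B9 + 0x01D1 = 0x0F98A
  0xF98A + 0xB555 = 0x1AEDF → wrap carry → 0xAEE0
One's-complement sum = 0xAEE0.
Checksum = ~0xAEE0 & 0xFFFF = 0x511F.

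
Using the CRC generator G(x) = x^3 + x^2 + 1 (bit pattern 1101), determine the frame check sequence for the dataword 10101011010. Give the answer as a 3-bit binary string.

101

Append 3 zeros: 10101011010000. Divide by 1101 (XOR where the leading bit is 1):
  pos 0: 1010 XOR 1101 = 0111
  pos 1: 1111 XOR 1101 = 0010
  pos 3: 1001 XOR 1101 = 0100
  pos 4: 1001 XOR 1101 = 0100
  pos 5: 1000 XOR 1101 = 0101
  pos 6: 1011 XOR 1101 = 0110
  pos 7: 1100 XOR 1101 = 0001
  pos 10: 1000 XOR 1101 = 0101
Remainder (last 3 bits) = 101. This is the CRC / FCS.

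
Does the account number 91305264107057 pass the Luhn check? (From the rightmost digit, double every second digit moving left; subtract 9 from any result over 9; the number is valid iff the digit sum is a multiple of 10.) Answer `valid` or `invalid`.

invalid

From the right, keep odd positions and double even positions (subtract 9 from any doubled value over 9):
  doubled (positions 2,4,...): 1 5 2 3 1 6 9 → sum 27
  kept (positions 1,3,...): 7 0 0 4 2 0 1 → sum 14
Total = 41.
41 mod 10 = 1, so the number is invalid.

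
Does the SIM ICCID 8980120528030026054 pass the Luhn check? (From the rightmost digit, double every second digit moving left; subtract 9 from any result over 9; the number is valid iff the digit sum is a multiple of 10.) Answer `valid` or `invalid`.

From the right, keep odd positions and double even positions (subtract 9 from any doubled value over 9):
  doubled (positions 2,4,...): 1 3 0 6 7 1 4 0 9 → sum 31
  kept (positions 1,3,...): 4 0 2 0 0 2 0 1 8 8 → sum 25
Total = 56.
56 mod 10 = 6, so the number is invalid.

invalid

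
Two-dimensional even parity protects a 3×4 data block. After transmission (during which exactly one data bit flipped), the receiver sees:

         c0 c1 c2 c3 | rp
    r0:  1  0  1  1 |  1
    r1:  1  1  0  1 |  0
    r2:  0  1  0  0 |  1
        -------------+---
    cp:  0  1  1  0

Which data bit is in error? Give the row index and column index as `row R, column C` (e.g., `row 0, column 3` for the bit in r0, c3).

row 1, column 1

Recompute each row's even parity and compare to rp:
  r0: data parity 1, sent rp 1 → ok
  r1: data parity 1, sent rp 0 → mismatch
  r2: data parity 1, sent rp 1 → ok
Recompute each column's even parity and compare to cp:
  c0: data parity 0, sent cp 0 → ok
  c1: data parity 0, sent cp 1 → mismatch
  c2: data parity 1, sent cp 1 → ok
  c3: data parity 0, sent cp 0 → ok
Exactly one row (r1) and one column (c1) fail → the flipped bit is at their intersection.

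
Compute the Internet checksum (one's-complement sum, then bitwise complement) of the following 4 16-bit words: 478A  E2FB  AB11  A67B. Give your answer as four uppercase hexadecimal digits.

One's-complement addition (fold any carry out of bit 15 back into bit 0):
  0x478A + 0xE2FB = 0x12A85 → wrap carry → 0x2A86
  0x2A86 + 0xAB11 = 0x0D597
  0xD597 + 0xA67B = 0x17C12 → wrap carry → 0x7C13
One's-complement sum = 0x7C13.
Checksum = ~0x7C13 & 0xFFFF = 0x83EC.

83EC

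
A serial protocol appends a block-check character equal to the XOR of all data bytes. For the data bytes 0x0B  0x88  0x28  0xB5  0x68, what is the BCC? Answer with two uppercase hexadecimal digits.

XOR the bytes together:
  start with 0x0B
  0x0B ⊕ 0x88 = 0x83
  0x83 ⊕ 0x28 = 0xAB
  0xAB ⊕ 0xB5 = 0x1E
  0x1E ⊕ 0x68 = 0x76

76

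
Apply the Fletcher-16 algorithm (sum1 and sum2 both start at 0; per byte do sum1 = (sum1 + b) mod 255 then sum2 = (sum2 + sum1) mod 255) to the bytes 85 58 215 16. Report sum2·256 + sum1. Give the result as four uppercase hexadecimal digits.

Running sums (mod 255):
  after byte 0 (85): sum1=85, sum2=85
  after byte 1 (58): sum1=143, sum2=228
  after byte 2 (215): sum1=103, sum2=76
  after byte 3 (16): sum1=119, sum2=195
Checksum = sum2·256 + sum1 = 195·256 + 119 = 50039 = 0xC377.

C377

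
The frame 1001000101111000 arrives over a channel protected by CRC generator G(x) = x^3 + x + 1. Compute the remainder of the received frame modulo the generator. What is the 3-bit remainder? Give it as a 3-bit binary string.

Modulo-2 division of 1001000101111000 by 1011:
  pos 0: 1001 XOR 1011 = 0010
  pos 2: 1000 XOR 1011 = 0011
  pos 4: 1101 XOR 1011 = 0110
  pos 5: 1100 XOR 1011 = 0111
  pos 6: 1111 XOR 1011 = 0100
  pos 7: 1001 XOR 1011 = 0010
  pos 9: 1011 XOR 1011 = 0000
Remainder = 000 (zero — the frame passes the CRC check).

000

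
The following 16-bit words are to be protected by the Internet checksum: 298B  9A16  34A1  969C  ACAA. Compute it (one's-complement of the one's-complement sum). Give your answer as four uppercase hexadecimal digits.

One's-complement addition (fold any carry out of bit 15 back into bit 0):
  0x298B + 0x9A16 = 0x0C3A1
  0xC3A1 + 0x34A1 = 0x0F842
  0xF842 + 0x969C = 0x18EDE → wrap carry → 0x8EDF
  0x8EDF + 0xACAA = 0x13B89 → wrap carry → 0x3B8A
One's-complement sum = 0x3B8A.
Checksum = ~0x3B8A & 0xFFFF = 0xC475.

C475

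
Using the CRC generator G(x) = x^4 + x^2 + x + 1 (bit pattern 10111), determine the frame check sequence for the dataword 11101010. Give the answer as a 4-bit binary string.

0100

Append 4 zeros: 111010100000. Divide by 10111 (XOR where the leading bit is 1):
  pos 0: 11101 XOR 10111 = 01010
  pos 1: 10100 XOR 10111 = 00011
  pos 4: 11100 XOR 10111 = 01011
  pos 5: 10110 XOR 10111 = 00001
Remainder (last 4 bits) = 0100. This is the CRC / FCS.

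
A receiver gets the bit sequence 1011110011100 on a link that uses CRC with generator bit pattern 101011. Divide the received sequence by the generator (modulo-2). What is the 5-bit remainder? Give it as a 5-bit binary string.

Modulo-2 division of 1011110011100 by 101011:
  pos 0: 101111 XOR 101011 = 000100
  pos 3: 100001 XOR 101011 = 001010
  pos 5: 101011 XOR 101011 = 000000
Remainder = 00000 (zero — the frame passes the CRC check).

00000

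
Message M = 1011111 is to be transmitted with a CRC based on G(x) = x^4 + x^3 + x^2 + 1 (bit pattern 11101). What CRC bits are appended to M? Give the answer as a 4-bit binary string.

1111

Append 4 zeros: 10111110000. Divide by 11101 (XOR where the leading bit is 1):
  pos 0: 10111 XOR 11101 = 01010
  pos 1: 10101 XOR 11101 = 01000
  pos 2: 10001 XOR 11101 = 01100
  pos 3: 11000 XOR 11101 = 00101
  pos 5: 10100 XOR 11101 = 01001
  pos 6: 10010 XOR 11101 = 01111
Remainder (last 4 bits) = 1111. This is the CRC / FCS.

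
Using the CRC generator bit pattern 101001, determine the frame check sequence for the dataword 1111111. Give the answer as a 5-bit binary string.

Append 5 zeros: 111111100000. Divide by 101001 (XOR where the leading bit is 1):
  pos 0: 111111 XOR 101001 = 010110
  pos 1: 101101 XOR 101001 = 000100
  pos 4: 100000 XOR 101001 = 001001
  pos 6: 100100 XOR 101001 = 001101
Remainder (last 5 bits) = 01101. This is the CRC / FCS.

01101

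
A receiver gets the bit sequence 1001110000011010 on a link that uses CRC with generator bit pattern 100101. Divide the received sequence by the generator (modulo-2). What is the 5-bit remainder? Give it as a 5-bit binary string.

Modulo-2 division of 1001110000011010 by 100101:
  pos 0: 100111 XOR 100101 = 000010
  pos 4: 100000 XOR 100101 = 000101
  pos 7: 101011 XOR 100101 = 001110
  pos 9: 111001 XOR 100101 = 011100
  pos 10: 111000 XOR 100101 = 011101
Remainder = 11101 (nonzero — an error is detected).

11101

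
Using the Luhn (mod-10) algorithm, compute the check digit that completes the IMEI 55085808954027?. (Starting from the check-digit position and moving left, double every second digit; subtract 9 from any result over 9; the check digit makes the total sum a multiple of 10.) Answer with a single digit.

Partial digits right→left: 7 2 0 4 5 9 8 0 8 5 8 0 5 5
Double every second digit counting from the check-digit position (so the 1st, 3rd, 5th, ... of the partial from the right).
  doubled (with −9 where >9): 5 0 1 7 7 7 1 → sum 28
  kept as-is: 2 4 9 0 5 0 5 → sum 25
Total = 28 + 25 = 53.
Check digit = (10 − (53 mod 10)) mod 10 = 7.

7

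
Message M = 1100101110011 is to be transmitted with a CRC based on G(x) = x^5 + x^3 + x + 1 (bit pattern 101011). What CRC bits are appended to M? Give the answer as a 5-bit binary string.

Append 5 zeros: 110010111001100000. Divide by 101011 (XOR where the leading bit is 1):
  pos 0: 110010 XOR 101011 = 011001
  pos 1: 110011 XOR 101011 = 011000
  pos 2: 110001 XOR 101011 = 011010
  pos 3: 110101 XOR 101011 = 011110
  pos 4: 111100 XOR 101011 = 010111
  pos 5: 101110 XOR 101011 = 000101
  pos 8: 101110 XOR 101011 = 000101
  pos 11: 101000 XOR 101011 = 000011
Remainder (last 5 bits) = 00110. This is the CRC / FCS.

00110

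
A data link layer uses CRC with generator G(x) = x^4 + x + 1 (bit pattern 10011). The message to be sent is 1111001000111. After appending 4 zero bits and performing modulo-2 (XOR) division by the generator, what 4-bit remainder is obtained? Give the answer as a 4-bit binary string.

1001

Append 4 zeros: 11110010001110000. Divide by 10011 (XOR where the leading bit is 1):
  pos 0: 11110 XOR 10011 = 01101
  pos 1: 11010 XOR 10011 = 01001
  pos 2: 10011 XOR 10011 = 00000
  pos 10: 11100 XOR 10011 = 01111
  pos 11: 11110 XOR 10011 = 01101
  pos 12: 11010 XOR 10011 = 01001
Remainder (last 4 bits) = 1001. This is the CRC / FCS.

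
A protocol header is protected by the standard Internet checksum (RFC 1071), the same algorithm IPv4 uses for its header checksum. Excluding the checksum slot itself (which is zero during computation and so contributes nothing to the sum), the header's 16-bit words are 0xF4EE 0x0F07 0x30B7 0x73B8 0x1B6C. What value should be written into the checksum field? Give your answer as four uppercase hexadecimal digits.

3C2E

One's-complement addition (fold any carry out of bit 15 back into bit 0):
  0xF4EE + 0x0F07 = 0x103F5 → wrap carry → 0x03F6
  0x03F6 + 0x30B7 = 0x034AD
  0x34AD + 0x73B8 = 0x0A865
  0xA865 + 0x1B6C = 0x0C3D1
One's-complement sum = 0xC3D1.
Checksum = ~0xC3D1 & 0xFFFF = 0x3C2E.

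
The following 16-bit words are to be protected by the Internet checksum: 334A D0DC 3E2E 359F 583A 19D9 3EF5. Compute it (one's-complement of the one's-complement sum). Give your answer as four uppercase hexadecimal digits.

D702

One's-complement addition (fold any carry out of bit 15 back into bit 0):
  0x334A + 0xD0DC = 0x10426 → wrap carry → 0x0427
  0x0427 + 0x3E2E = 0x04255
  0x4255 + 0x359F = 0x077F4
  0x77F4 + 0x583A = 0x0D02E
  0xD02E + 0x19D9 = 0x0EA07
  0xEA07 + 0x3EF5 = 0x128FC → wrap carry → 0x28FD
One's-complement sum = 0x28FD.
Checksum = ~0x28FD & 0xFFFF = 0xD702.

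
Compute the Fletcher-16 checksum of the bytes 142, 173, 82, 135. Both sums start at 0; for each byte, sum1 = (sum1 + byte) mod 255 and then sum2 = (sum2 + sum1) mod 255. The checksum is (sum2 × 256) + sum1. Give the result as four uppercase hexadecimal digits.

6F16

Running sums (mod 255):
  after byte 0 (142): sum1=142, sum2=142
  after byte 1 (173): sum1=60, sum2=202
  after byte 2 (82): sum1=142, sum2=89
  after byte 3 (135): sum1=22, sum2=111
Checksum = sum2·256 + sum1 = 111·256 + 22 = 28438 = 0x6F16.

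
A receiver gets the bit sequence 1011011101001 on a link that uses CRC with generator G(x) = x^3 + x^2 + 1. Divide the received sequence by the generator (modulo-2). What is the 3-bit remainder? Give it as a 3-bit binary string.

Modulo-2 division of 1011011101001 by 1101:
  pos 0: 1011 XOR 1101 = 0110
  pos 1: 1100 XOR 1101 = 0001
  pos 4: 1111 XOR 1101 = 0010
  pos 6: 1001 XOR 1101 = 0100
  pos 7: 1000 XOR 1101 = 0101
  pos 8: 1010 XOR 1101 = 0111
  pos 9: 1111 XOR 1101 = 0010
Remainder = 010 (nonzero — an error is detected).

010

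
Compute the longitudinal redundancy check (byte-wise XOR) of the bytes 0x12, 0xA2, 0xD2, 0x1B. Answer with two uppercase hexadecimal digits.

79

XOR the bytes together:
  start with 0x12
  0x12 ⊕ 0xA2 = 0xB0
  0xB0 ⊕ 0xD2 = 0x62
  0x62 ⊕ 0x1B = 0x79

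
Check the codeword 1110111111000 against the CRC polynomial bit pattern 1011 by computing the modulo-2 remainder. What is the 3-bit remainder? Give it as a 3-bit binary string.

110

Modulo-2 division of 1110111111000 by 1011:
  pos 0: 1110 XOR 1011 = 0101
  pos 1: 1011 XOR 1011 = 0000
  pos 5: 1111 XOR 1011 = 0100
  pos 6: 1001 XOR 1011 = 0010
  pos 8: 1000 XOR 1011 = 0011
Remainder = 110 (nonzero — an error is detected).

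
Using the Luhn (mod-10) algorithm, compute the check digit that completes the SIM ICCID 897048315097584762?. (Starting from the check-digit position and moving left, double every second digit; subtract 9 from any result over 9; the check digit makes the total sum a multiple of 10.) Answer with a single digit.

0

Partial digits right→left: 2 6 7 4 8 5 7 9 0 5 1 3 8 4 0 7 9 8
Double every second digit counting from the check-digit position (so the 1st, 3rd, 5th, ... of the partial from the right).
  doubled (with −9 where >9): 4 5 7 5 0 2 7 0 9 → sum 39
  kept as-is: 6 4 5 9 5 3 4 7 8 → sum 51
Total = 39 + 51 = 90.
Check digit = (10 − (90 mod 10)) mod 10 = 0.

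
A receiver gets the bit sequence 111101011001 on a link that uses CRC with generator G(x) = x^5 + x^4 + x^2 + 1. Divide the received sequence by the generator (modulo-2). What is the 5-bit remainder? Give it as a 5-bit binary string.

00000

Modulo-2 division of 111101011001 by 110101:
  pos 0: 111101 XOR 110101 = 001000
  pos 2: 100001 XOR 110101 = 010100
  pos 3: 101001 XOR 110101 = 011100
  pos 4: 111000 XOR 110101 = 001101
  pos 6: 110101 XOR 110101 = 000000
Remainder = 00000 (zero — the frame passes the CRC check).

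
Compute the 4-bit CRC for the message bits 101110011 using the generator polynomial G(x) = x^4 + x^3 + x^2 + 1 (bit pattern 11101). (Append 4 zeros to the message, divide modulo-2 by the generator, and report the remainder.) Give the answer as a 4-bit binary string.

0011

Append 4 zeros: 1011100110000. Divide by 11101 (XOR where the leading bit is 1):
  pos 0: 10111 XOR 11101 = 01010
  pos 1: 10100 XOR 11101 = 01001
  pos 2: 10010 XOR 11101 = 01111
  pos 3: 11111 XOR 11101 = 00010
  pos 6: 10100 XOR 11101 = 01001
  pos 7: 10010 XOR 11101 = 01111
  pos 8: 11110 XOR 11101 = 00011
Remainder (last 4 bits) = 0011. This is the CRC / FCS.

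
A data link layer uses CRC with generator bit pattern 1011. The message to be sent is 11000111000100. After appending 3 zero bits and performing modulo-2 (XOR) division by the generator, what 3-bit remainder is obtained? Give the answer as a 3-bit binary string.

000

Append 3 zeros: 11000111000100000. Divide by 1011 (XOR where the leading bit is 1):
  pos 0: 1100 XOR 1011 = 0111
  pos 1: 1110 XOR 1011 = 0101
  pos 2: 1011 XOR 1011 = 0000
  pos 6: 1100 XOR 1011 = 0111
  pos 7: 1110 XOR 1011 = 0101
  pos 8: 1011 XOR 1011 = 0000
Remainder (last 3 bits) = 000. This is the CRC / FCS.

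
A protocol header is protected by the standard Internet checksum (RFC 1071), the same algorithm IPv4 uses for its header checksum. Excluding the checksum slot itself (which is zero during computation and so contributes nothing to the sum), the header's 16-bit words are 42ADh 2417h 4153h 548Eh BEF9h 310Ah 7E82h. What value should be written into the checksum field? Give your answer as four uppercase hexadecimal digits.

One's-complement addition (fold any carry out of bit 15 back into bit 0):
  0x42AD + 0x2417 = 0x066C4
  0x66C4 + 0x4153 = 0x0A817
  0xA817 + 0x548E = 0x0FCA5
  0xFCA5 + 0xBEF9 = 0x1BB9E → wrap carry → 0xBB9F
  0xBB9F + 0x310A = 0x0ECA9
  0xECA9 + 0x7E82 = 0x16B2B → wrap carry → 0x6B2C
One's-complement sum = 0x6B2C.
Checksum = ~0x6B2C & 0xFFFF = 0x94D3.

94D3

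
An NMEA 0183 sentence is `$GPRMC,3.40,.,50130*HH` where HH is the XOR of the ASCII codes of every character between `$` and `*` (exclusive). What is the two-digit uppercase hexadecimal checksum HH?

XOR the ASCII codes of the payload characters:
  'G' = 0x47 → acc = 0x47
  'P' = 0x50 → acc = 0x17
  'R' = 0x52 → acc = 0x45
  'M' = 0x4D → acc = 0x08
  'C' = 0x43 → acc = 0x4B
  ',' = 0x2C → acc = 0x67
  '3' = 0x33 → acc = 0x54
  '.' = 0x2E → acc = 0x7A
  '4' = 0x34 → acc = 0x4E
  '0' = 0x30 → acc = 0x7E
  ',' = 0x2C → acc = 0x52
  '.' = 0x2E → acc = 0x7C
  ',' = 0x2C → acc = 0x50
  '5' = 0x35 → acc = 0x65
  '0' = 0x30 → acc = 0x55
  '1' = 0x31 → acc = 0x64
  '3' = 0x33 → acc = 0x57
  '0' = 0x30 → acc = 0x67
Checksum = 0x67.

67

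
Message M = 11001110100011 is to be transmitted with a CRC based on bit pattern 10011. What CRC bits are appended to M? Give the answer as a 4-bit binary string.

Append 4 zeros: 110011101000110000. Divide by 10011 (XOR where the leading bit is 1):
  pos 0: 11001 XOR 10011 = 01010
  pos 1: 10101 XOR 10011 = 00110
  pos 3: 11010 XOR 10011 = 01001
  pos 4: 10011 XOR 10011 = 00000
  pos 12: 11000 XOR 10011 = 01011
  pos 13: 10110 XOR 10011 = 00101
Remainder (last 4 bits) = 0101. This is the CRC / FCS.

0101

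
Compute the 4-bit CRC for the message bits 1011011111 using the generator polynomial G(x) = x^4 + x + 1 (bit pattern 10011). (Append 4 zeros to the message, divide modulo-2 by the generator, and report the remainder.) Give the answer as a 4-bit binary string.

0011

Append 4 zeros: 10110111110000. Divide by 10011 (XOR where the leading bit is 1):
  pos 0: 10110 XOR 10011 = 00101
  pos 2: 10111 XOR 10011 = 00100
  pos 4: 10011 XOR 10011 = 00000
  pos 9: 10000 XOR 10011 = 00011
Remainder (last 4 bits) = 0011. This is the CRC / FCS.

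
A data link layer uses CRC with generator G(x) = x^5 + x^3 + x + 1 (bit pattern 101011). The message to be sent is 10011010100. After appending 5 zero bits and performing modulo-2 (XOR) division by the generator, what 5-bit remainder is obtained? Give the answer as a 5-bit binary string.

Append 5 zeros: 1001101010000000. Divide by 101011 (XOR where the leading bit is 1):
  pos 0: 100110 XOR 101011 = 001101
  pos 2: 110110 XOR 101011 = 011101
  pos 3: 111011 XOR 101011 = 010000
  pos 4: 100000 XOR 101011 = 001011
  pos 6: 101100 XOR 101011 = 000111
  pos 9: 111000 XOR 101011 = 010011
  pos 10: 100110 XOR 101011 = 001101
Remainder (last 5 bits) = 01101. This is the CRC / FCS.

01101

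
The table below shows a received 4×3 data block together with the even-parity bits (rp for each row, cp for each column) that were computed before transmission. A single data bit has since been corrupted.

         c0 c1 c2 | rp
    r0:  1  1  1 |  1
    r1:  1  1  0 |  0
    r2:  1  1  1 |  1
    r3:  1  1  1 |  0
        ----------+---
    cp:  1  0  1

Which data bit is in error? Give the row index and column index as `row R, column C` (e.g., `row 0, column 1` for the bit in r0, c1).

row 3, column 0

Recompute each row's even parity and compare to rp:
  r0: data parity 1, sent rp 1 → ok
  r1: data parity 0, sent rp 0 → ok
  r2: data parity 1, sent rp 1 → ok
  r3: data parity 1, sent rp 0 → mismatch
Recompute each column's even parity and compare to cp:
  c0: data parity 0, sent cp 1 → mismatch
  c1: data parity 0, sent cp 0 → ok
  c2: data parity 1, sent cp 1 → ok
Exactly one row (r3) and one column (c0) fail → the flipped bit is at their intersection.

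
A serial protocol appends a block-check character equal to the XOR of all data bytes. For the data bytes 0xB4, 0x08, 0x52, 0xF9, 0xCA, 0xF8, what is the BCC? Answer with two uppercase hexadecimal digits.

25

XOR the bytes together:
  start with 0xB4
  0xB4 ⊕ 0x08 = 0xBC
  0xBC ⊕ 0x52 = 0xEE
  0xEE ⊕ 0xF9 = 0x17
  0x17 ⊕ 0xCA = 0xDD
  0xDD ⊕ 0xF8 = 0x25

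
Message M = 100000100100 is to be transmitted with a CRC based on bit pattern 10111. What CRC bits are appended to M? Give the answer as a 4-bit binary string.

Append 4 zeros: 1000001001000000. Divide by 10111 (XOR where the leading bit is 1):
  pos 0: 10000 XOR 10111 = 00111
  pos 2: 11101 XOR 10111 = 01010
  pos 3: 10100 XOR 10111 = 00011
  pos 6: 11010 XOR 10111 = 01101
  pos 7: 11010 XOR 10111 = 01101
  pos 8: 11010 XOR 10111 = 01101
  pos 9: 11010 XOR 10111 = 01101
  pos 10: 11010 XOR 10111 = 01101
  pos 11: 11010 XOR 10111 = 01101
Remainder (last 4 bits) = 1101. This is the CRC / FCS.

1101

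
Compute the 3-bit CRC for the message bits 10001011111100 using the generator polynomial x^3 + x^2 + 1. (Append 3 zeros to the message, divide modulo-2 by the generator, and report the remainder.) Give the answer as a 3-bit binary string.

000

Append 3 zeros: 10001011111100000. Divide by 1101 (XOR where the leading bit is 1):
  pos 0: 1000 XOR 1101 = 0101
  pos 1: 1011 XOR 1101 = 0110
  pos 2: 1100 XOR 1101 = 0001
  pos 5: 1111 XOR 1101 = 0010
  pos 7: 1011 XOR 1101 = 0110
  pos 8: 1101 XOR 1101 = 0000
Remainder (last 3 bits) = 000. This is the CRC / FCS.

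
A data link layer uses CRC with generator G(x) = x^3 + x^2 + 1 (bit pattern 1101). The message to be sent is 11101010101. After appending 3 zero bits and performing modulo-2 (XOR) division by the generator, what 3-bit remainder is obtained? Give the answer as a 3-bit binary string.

001

Append 3 zeros: 11101010101000. Divide by 1101 (XOR where the leading bit is 1):
  pos 0: 1110 XOR 1101 = 0011
  pos 2: 1110 XOR 1101 = 0011
  pos 4: 1110 XOR 1101 = 0011
  pos 6: 1110 XOR 1101 = 0011
  pos 8: 1110 XOR 1101 = 0011
  pos 10: 1100 XOR 1101 = 0001
Remainder (last 3 bits) = 001. This is the CRC / FCS.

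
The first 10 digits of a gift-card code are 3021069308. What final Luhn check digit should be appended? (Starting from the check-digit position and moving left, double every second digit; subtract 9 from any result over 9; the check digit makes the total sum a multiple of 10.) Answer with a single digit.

Partial digits right→left: 8 0 3 9 6 0 1 2 0 3
Double every second digit counting from the check-digit position (so the 1st, 3rd, 5th, ... of the partial from the right).
  doubled (with −9 where >9): 7 6 3 2 0 → sum 18
  kept as-is: 0 9 0 2 3 → sum 14
Total = 18 + 14 = 32.
Check digit = (10 − (32 mod 10)) mod 10 = 8.

8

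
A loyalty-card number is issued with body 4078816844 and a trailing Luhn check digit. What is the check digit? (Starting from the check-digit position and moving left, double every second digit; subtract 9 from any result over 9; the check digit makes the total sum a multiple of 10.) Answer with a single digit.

Partial digits right→left: 4 4 8 6 1 8 8 7 0 4
Double every second digit counting from the check-digit position (so the 1st, 3rd, 5th, ... of the partial from the right).
  doubled (with −9 where >9): 8 7 2 7 0 → sum 24
  kept as-is: 4 6 8 7 4 → sum 29
Total = 24 + 29 = 53.
Check digit = (10 − (53 mod 10)) mod 10 = 7.

7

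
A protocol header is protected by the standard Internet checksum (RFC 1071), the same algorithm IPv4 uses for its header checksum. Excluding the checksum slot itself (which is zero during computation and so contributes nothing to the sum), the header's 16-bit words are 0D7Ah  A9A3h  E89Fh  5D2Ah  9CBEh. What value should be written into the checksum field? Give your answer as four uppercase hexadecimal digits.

6659

One's-complement addition (fold any carry out of bit 15 back into bit 0):
  0x0D7A + 0xA9A3 = 0x0B71D
  0xB71D + 0xE89F = 0x19FBC → wrap carry → 0x9FBD
  0x9FBD + 0x5D2A = 0x0FCE7
  0xFCE7 + 0x9CBE = 0x199A5 → wrap carry → 0x99A6
One's-complement sum = 0x99A6.
Checksum = ~0x99A6 & 0xFFFF = 0x6659.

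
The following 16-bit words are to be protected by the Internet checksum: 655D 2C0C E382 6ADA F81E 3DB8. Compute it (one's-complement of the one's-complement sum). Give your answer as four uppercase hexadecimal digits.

EA61

One's-complement addition (fold any carry out of bit 15 back into bit 0):
  0x655D + 0x2C0C = 0x09169
  0x9169 + 0xE382 = 0x174EB → wrap carry → 0x74EC
  0x74EC + 0x6ADA = 0x0DFC6
  0xDFC6 + 0xF81E = 0x1D7E4 → wrap carry → 0xD7E5
  0xD7E5 + 0x3DB8 = 0x1159D → wrap carry → 0x159E
One's-complement sum = 0x159E.
Checksum = ~0x159E & 0xFFFF = 0xEA61.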